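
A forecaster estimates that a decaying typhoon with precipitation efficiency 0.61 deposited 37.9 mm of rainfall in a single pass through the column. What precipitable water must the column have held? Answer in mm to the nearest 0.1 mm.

PW ≈ 62.1 mm

PW = rainfall / ε = 37.9 / 0.61 = 62.1 mm.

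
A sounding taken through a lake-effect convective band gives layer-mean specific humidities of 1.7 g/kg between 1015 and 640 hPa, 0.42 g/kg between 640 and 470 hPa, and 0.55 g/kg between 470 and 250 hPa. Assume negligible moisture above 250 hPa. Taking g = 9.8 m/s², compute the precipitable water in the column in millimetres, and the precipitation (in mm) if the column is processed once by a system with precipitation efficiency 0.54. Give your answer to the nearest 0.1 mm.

Precipitable water is the column-integrated vapour mass per unit area: PW = (1/g) Σ q̄ Δp, with q in kg/kg and Δp in Pa (1 kg/m² of water = 1 mm).
Layer 1015–640 hPa: Δp = 375 hPa = 37500 Pa, q̄ = 0.0017 kg/kg → 0.0017 × 37500 / 9.8 = 6.51 mm
Layer 640–470 hPa: Δp = 170 hPa = 17000 Pa, q̄ = 0.00042 kg/kg → 0.00042 × 17000 / 9.8 = 0.73 mm
Layer 470–250 hPa: Δp = 220 hPa = 22000 Pa, q̄ = 0.00055 kg/kg → 0.00055 × 22000 / 9.8 = 1.23 mm
PW = 6.51 + 0.73 + 1.23 = 8.47 ≈ 8.5 mm.
Precipitation = ε × PW = 0.54 × 8.5 = 4.6 mm.

PW ≈ 8.5 mm; precipitation ≈ 4.6 mm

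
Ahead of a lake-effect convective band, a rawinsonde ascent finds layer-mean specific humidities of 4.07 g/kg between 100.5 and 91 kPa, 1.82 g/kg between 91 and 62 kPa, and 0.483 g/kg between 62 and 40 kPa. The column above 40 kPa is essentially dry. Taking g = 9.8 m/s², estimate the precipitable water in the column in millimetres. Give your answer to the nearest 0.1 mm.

Precipitable water is the column-integrated vapour mass per unit area: PW = (1/g) Σ q̄ Δp, with q in kg/kg and Δp in Pa (1 kg/m² of water = 1 mm).
Layer 100.5–91 kPa: Δp = 95 hPa = 9500 Pa, q̄ = 0.00407 kg/kg → 0.00407 × 9500 / 9.8 = 3.95 mm
Layer 91–62 kPa: Δp = 290 hPa = 29000 Pa, q̄ = 0.00182 kg/kg → 0.00182 × 29000 / 9.8 = 5.39 mm
Layer 62–40 kPa: Δp = 220 hPa = 22000 Pa, q̄ = 0.000483 kg/kg → 0.000483 × 22000 / 9.8 = 1.08 mm
PW = 3.95 + 5.39 + 1.08 = 10.42 ≈ 10.4 mm.

PW ≈ 10.4 mm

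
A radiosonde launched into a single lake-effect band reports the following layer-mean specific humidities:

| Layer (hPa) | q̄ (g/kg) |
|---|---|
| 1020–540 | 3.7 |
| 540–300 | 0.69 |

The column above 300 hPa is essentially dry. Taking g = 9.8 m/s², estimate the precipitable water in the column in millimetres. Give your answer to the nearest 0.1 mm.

Precipitable water is the column-integrated vapour mass per unit area: PW = (1/g) Σ q̄ Δp, with q in kg/kg and Δp in Pa (1 kg/m² of water = 1 mm).
Layer 1020–540 hPa: Δp = 480 hPa = 48000 Pa, q̄ = 0.0037 kg/kg → 0.0037 × 48000 / 9.8 = 18.12 mm
Layer 540–300 hPa: Δp = 240 hPa = 24000 Pa, q̄ = 0.00069 kg/kg → 0.00069 × 24000 / 9.8 = 1.69 mm
PW = 18.12 + 1.69 = 19.81 ≈ 19.8 mm.

PW ≈ 19.8 mm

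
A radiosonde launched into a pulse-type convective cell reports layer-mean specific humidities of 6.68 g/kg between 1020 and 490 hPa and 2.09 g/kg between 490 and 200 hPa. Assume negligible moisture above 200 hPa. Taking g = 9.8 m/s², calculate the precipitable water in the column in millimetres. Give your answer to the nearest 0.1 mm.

Precipitable water is the column-integrated vapour mass per unit area: PW = (1/g) Σ q̄ Δp, with q in kg/kg and Δp in Pa (1 kg/m² of water = 1 mm).
Layer 1020–490 hPa: Δp = 530 hPa = 53000 Pa, q̄ = 0.00668 kg/kg → 0.00668 × 53000 / 9.8 = 36.13 mm
Layer 490–200 hPa: Δp = 290 hPa = 29000 Pa, q̄ = 0.00209 kg/kg → 0.00209 × 29000 / 9.8 = 6.18 mm
PW = 36.13 + 6.18 = 42.31 ≈ 42.3 mm.

PW ≈ 42.3 mm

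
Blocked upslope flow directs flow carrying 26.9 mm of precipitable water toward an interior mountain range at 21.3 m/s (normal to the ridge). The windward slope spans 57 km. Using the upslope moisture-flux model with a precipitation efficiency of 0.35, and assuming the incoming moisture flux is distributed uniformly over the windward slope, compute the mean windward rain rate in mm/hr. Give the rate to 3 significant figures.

R ≈ 12.7 mm/hr

Incoming column moisture flux per unit ridge length: F = V × PW = 21.3 × 26.9 = 572.97 mm·m/s.
Spread over the 57 km slope with efficiency ε = 0.35: R = ε·F/W = 0.35 × 572.97 / 57000 m = 3.518e-03 mm/s.
R = 3.518e-03 × 3600 = 12.7 mm/hr.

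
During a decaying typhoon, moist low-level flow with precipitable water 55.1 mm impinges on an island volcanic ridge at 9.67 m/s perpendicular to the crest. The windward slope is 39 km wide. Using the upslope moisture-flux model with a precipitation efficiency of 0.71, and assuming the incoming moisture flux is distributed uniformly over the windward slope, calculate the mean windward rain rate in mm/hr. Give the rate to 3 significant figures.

R ≈ 34.9 mm/hr

Incoming column moisture flux per unit ridge length: F = V × PW = 9.67 × 55.1 = 532.817 mm·m/s.
Spread over the 39 km slope with efficiency ε = 0.71: R = ε·F/W = 0.71 × 532.817 / 39000 m = 9.700e-03 mm/s.
R = 9.700e-03 × 3600 = 34.9 mm/hr.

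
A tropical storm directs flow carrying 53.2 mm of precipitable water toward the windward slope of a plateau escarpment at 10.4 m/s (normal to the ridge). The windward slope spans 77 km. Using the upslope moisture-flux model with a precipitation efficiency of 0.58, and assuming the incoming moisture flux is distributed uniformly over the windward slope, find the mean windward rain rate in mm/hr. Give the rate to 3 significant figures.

R ≈ 15.0 mm/hr

Incoming column moisture flux per unit ridge length: F = V × PW = 10.4 × 53.2 = 553.28 mm·m/s.
Spread over the 77 km slope with efficiency ε = 0.58: R = ε·F/W = 0.58 × 553.28 / 77000 m = 4.168e-03 mm/s.
R = 4.168e-03 × 3600 = 15.0 mm/hr.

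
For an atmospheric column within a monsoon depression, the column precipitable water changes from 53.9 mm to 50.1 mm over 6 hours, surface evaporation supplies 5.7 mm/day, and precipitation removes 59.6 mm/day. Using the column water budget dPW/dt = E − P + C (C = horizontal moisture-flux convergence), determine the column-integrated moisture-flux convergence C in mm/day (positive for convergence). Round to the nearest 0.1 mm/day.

dPW/dt = (50.1 − 53.9) mm / (6/24 day) = -15.200 mm/day.
C = dPW/dt − E + P = (-15.200) − 5.7 + 59.6 = 38.7 mm/day.

C ≈ 38.7 mm/day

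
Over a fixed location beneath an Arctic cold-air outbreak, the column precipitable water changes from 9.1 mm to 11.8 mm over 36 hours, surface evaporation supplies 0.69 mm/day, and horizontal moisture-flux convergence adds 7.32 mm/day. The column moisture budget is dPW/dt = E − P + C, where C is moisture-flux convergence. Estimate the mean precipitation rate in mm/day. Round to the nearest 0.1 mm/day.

dPW/dt = (11.8 − 9.1) mm / (36/24 day) = +1.800 mm/day.
P = E + C − dPW/dt = 0.69 + (7.32) − (+1.800) = 6.2 mm/day.

P ≈ 6.2 mm/day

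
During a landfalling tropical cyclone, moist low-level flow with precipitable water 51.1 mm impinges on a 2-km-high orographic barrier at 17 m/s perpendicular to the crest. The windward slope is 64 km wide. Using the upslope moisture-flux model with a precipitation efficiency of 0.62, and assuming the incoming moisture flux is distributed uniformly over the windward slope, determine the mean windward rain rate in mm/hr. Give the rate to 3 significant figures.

Incoming column moisture flux per unit ridge length: F = V × PW = 17 × 51.1 = 868.7 mm·m/s.
Spread over the 64 km slope with efficiency ε = 0.62: R = ε·F/W = 0.62 × 868.7 / 64000 m = 8.416e-03 mm/s.
R = 8.416e-03 × 3600 = 30.3 mm/hr.

R ≈ 30.3 mm/hr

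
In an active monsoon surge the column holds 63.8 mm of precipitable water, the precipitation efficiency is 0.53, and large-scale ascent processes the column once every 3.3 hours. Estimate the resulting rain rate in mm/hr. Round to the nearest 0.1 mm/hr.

Each overturning extracts ε × PW = 0.53 × 63.8 = 33.814 mm.
Rate = ε·PW / τ = 33.814 / 3.3 h = 10.2 mm/hr.

R ≈ 10.2 mm/hr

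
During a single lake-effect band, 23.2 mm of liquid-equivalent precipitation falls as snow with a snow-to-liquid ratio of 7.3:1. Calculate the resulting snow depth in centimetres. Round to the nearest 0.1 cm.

Snow depth = liquid × ratio = 23.2 mm × 7.3 = 169.36 mm = 16.9 cm.

snow depth ≈ 16.9 cm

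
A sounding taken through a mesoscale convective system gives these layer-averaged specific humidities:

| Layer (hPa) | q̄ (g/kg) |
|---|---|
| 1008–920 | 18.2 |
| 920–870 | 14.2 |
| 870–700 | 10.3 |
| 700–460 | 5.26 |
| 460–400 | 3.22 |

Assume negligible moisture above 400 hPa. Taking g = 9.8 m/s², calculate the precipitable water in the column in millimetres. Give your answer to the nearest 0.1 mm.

Precipitable water is the column-integrated vapour mass per unit area: PW = (1/g) Σ q̄ Δp, with q in kg/kg and Δp in Pa (1 kg/m² of water = 1 mm).
Layer 1008–920 hPa: Δp = 88 hPa = 8800 Pa, q̄ = 0.0182 kg/kg → 0.0182 × 8800 / 9.8 = 16.34 mm
Layer 920–870 hPa: Δp = 50 hPa = 5000 Pa, q̄ = 0.0142 kg/kg → 0.0142 × 5000 / 9.8 = 7.24 mm
Layer 870–700 hPa: Δp = 170 hPa = 17000 Pa, q̄ = 0.0103 kg/kg → 0.0103 × 17000 / 9.8 = 17.87 mm
Layer 700–460 hPa: Δp = 240 hPa = 24000 Pa, q̄ = 0.00526 kg/kg → 0.00526 × 24000 / 9.8 = 12.88 mm
Layer 460–400 hPa: Δp = 60 hPa = 6000 Pa, q̄ = 0.00322 kg/kg → 0.00322 × 6000 / 9.8 = 1.97 mm
PW = 16.34 + 7.24 + 17.87 + 12.88 + 1.97 = 56.30 ≈ 56.3 mm.

PW ≈ 56.3 mm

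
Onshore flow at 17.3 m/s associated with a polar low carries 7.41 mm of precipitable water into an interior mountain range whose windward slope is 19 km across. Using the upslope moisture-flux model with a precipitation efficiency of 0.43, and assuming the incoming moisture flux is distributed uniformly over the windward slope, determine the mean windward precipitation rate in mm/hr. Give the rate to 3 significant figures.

R ≈ 10.4 mm/hr

Incoming column moisture flux per unit ridge length: F = V × PW = 17.3 × 7.41 = 128.193 mm·m/s.
Spread over the 19 km slope with efficiency ε = 0.43: R = ε·F/W = 0.43 × 128.193 / 19000 m = 2.901e-03 mm/s.
R = 2.901e-03 × 3600 = 10.4 mm/hr.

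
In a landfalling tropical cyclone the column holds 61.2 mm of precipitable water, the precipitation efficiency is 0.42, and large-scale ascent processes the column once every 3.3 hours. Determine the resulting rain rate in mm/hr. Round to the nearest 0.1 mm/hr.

Each overturning extracts ε × PW = 0.42 × 61.2 = 25.704 mm.
Rate = ε·PW / τ = 25.704 / 3.3 h = 7.8 mm/hr.

R ≈ 7.8 mm/hr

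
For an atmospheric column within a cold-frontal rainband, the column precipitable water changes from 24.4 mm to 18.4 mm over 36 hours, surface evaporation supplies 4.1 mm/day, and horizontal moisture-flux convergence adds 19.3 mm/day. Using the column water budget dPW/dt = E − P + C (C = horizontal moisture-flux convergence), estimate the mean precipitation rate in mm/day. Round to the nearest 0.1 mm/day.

dPW/dt = (18.4 − 24.4) mm / (36/24 day) = -4.000 mm/day.
P = E + C − dPW/dt = 4.1 + (19.3) − (-4.000) = 27.4 mm/day.

P ≈ 27.4 mm/day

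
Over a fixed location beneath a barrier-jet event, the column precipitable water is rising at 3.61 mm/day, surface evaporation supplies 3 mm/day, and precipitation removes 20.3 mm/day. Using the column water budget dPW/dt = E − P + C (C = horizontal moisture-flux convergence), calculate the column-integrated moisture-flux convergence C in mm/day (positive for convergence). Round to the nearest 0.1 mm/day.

C ≈ 20.9 mm/day

dPW/dt = +3.61 mm/day.
C = dPW/dt − E + P = (+3.61) − 3 + 20.3 = 20.9 mm/day.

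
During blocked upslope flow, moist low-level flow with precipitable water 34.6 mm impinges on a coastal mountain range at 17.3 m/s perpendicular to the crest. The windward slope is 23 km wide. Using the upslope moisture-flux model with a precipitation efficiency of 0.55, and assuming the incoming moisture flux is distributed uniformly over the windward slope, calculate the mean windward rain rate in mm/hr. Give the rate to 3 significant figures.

R ≈ 51.5 mm/hr

Incoming column moisture flux per unit ridge length: F = V × PW = 17.3 × 34.6 = 598.58 mm·m/s.
Spread over the 23 km slope with efficiency ε = 0.55: R = ε·F/W = 0.55 × 598.58 / 23000 m = 1.431e-02 mm/s.
R = 1.431e-02 × 3600 = 51.5 mm/hr.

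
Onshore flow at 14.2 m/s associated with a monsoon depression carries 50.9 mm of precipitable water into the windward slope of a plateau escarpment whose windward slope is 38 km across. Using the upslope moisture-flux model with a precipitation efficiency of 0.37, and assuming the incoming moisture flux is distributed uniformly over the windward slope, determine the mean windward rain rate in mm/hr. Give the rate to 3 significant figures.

R ≈ 25.3 mm/hr

Incoming column moisture flux per unit ridge length: F = V × PW = 14.2 × 50.9 = 722.78 mm·m/s.
Spread over the 38 km slope with efficiency ε = 0.37: R = ε·F/W = 0.37 × 722.78 / 38000 m = 7.038e-03 mm/s.
R = 7.038e-03 × 3600 = 25.3 mm/hr.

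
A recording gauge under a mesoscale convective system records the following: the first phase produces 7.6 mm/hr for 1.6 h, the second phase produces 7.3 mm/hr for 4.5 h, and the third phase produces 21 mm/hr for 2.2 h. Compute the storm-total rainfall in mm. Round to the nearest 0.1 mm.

Total = Σ Rᵢ Δtᵢ = 7.6 × 1.6 + 7.3 × 4.5 + 21 × 2.2
      = 12.16 + 32.85 + 46.2 = 91.2 mm.

total ≈ 91.2 mm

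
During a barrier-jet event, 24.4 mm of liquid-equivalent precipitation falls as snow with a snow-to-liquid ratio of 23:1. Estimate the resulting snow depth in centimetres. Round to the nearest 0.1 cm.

Snow depth = liquid × ratio = 24.4 mm × 23 = 561.2 mm = 56.1 cm.

snow depth ≈ 56.1 cm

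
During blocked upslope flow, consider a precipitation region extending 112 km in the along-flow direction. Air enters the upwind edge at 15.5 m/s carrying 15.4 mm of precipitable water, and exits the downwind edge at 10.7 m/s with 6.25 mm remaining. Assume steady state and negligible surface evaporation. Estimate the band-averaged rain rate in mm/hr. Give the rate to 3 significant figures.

R ≈ 5.52 mm/hr

Column moisture flux per unit crosswind length is F = V × PW.
Inflow: F_in = 15.5 × 15.4 = 238.7 mm·m/s
Outflow: F_out = 10.7 × 6.25 = 66.875 mm·m/s
Steady-state rate R = (F_in − F_out)/L = (238.7 − 66.875) / 112000 m = 1.534e-03 mm/s.
R = 1.534e-03 × 3600 = 5.52 mm/hr.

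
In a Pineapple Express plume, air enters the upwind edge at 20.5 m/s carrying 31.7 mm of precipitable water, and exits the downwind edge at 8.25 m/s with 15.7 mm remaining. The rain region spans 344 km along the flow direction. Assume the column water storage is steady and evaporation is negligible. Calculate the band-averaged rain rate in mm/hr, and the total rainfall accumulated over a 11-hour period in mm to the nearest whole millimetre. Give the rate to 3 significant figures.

Column moisture flux per unit crosswind length is F = V × PW.
Inflow: F_in = 20.5 × 31.7 = 649.85 mm·m/s
Outflow: F_out = 8.25 × 15.7 = 129.525 mm·m/s
Steady-state rate R = (F_in − F_out)/L = (649.85 − 129.525) / 344000 m = 1.513e-03 mm/s.
R = 1.513e-03 × 3600 = 5.45 mm/hr.
Over 11 h: total = 5.45 × 11 = 59.95 ≈ 60 mm.

R ≈ 5.45 mm/hr; total ≈ 60 mm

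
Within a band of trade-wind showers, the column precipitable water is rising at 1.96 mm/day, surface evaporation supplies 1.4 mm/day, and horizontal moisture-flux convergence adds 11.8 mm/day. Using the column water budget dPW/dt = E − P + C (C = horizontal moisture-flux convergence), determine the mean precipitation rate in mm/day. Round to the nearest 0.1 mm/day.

P ≈ 11.2 mm/day

dPW/dt = +1.96 mm/day.
P = E + C − dPW/dt = 1.4 + (11.8) − (+1.96) = 11.2 mm/day.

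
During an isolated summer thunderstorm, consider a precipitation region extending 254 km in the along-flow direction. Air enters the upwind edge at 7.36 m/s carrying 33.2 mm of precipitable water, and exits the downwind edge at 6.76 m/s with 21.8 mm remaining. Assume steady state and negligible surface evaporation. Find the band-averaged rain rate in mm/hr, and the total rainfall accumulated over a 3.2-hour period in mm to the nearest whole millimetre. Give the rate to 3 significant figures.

Column moisture flux per unit crosswind length is F = V × PW.
Inflow: F_in = 7.36 × 33.2 = 244.352 mm·m/s
Outflow: F_out = 6.76 × 21.8 = 147.368 mm·m/s
Steady-state rate R = (F_in − F_out)/L = (244.352 − 147.368) / 254000 m = 3.818e-04 mm/s.
R = 3.818e-04 × 3600 = 1.37 mm/hr.
Over 3.2 h: total = 1.37 × 3.2 = 4.384 ≈ 4 mm.

R ≈ 1.37 mm/hr; total ≈ 4 mm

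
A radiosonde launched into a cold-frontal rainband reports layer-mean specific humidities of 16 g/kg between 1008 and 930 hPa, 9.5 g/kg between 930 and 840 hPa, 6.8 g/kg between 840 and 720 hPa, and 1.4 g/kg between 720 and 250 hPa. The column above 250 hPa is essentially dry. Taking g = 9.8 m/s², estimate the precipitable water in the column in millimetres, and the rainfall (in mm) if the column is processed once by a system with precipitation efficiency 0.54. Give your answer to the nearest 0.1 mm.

PW ≈ 36.5 mm; rainfall ≈ 19.7 mm

Precipitable water is the column-integrated vapour mass per unit area: PW = (1/g) Σ q̄ Δp, with q in kg/kg and Δp in Pa (1 kg/m² of water = 1 mm).
Layer 1008–930 hPa: Δp = 78 hPa = 7800 Pa, q̄ = 0.016 kg/kg → 0.016 × 7800 / 9.8 = 12.73 mm
Layer 930–840 hPa: Δp = 90 hPa = 9000 Pa, q̄ = 0.0095 kg/kg → 0.0095 × 9000 / 9.8 = 8.72 mm
Layer 840–720 hPa: Δp = 120 hPa = 12000 Pa, q̄ = 0.0068 kg/kg → 0.0068 × 12000 / 9.8 = 8.33 mm
Layer 720–250 hPa: Δp = 470 hPa = 47000 Pa, q̄ = 0.0014 kg/kg → 0.0014 × 47000 / 9.8 = 6.71 mm
PW = 12.73 + 8.72 + 8.33 + 6.71 = 36.49 ≈ 36.5 mm.
Rainfall = ε × PW = 0.54 × 36.5 = 19.7 mm.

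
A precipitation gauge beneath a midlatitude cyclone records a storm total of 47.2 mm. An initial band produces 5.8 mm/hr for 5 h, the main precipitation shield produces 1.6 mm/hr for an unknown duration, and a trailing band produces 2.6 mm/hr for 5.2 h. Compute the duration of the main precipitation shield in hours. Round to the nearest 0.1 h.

duration ≈ 2.9 h

Known phases: 5.8 × 5 + 2.6 × 5.2 = 29 + 13.52 = 42.52 mm.
Remaining depth = 47.2 − 42.52 = 4.68 mm.
Duration = 4.68 / 1.6 = 2.9 h.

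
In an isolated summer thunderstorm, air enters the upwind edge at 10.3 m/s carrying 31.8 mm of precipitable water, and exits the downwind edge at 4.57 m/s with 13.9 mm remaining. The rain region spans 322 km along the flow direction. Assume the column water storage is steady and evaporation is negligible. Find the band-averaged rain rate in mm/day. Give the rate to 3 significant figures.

Column moisture flux per unit crosswind length is F = V × PW.
Inflow: F_in = 10.3 × 31.8 = 327.54 mm·m/s
Outflow: F_out = 4.57 × 13.9 = 63.523 mm·m/s
Steady-state rate R = (F_in − F_out)/L = (327.54 − 63.523) / 322000 m = 8.199e-04 mm/s.
R = 8.199e-04 × 3600 × 24 = 70.8 mm/day.

R ≈ 70.8 mm/day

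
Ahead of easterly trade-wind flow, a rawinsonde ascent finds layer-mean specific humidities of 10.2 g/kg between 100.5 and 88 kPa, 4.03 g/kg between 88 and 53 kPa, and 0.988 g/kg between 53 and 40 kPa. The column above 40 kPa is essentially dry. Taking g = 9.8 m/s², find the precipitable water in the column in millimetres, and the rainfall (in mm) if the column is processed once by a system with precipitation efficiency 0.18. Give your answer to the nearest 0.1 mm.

Precipitable water is the column-integrated vapour mass per unit area: PW = (1/g) Σ q̄ Δp, with q in kg/kg and Δp in Pa (1 kg/m² of water = 1 mm).
Layer 100.5–88 kPa: Δp = 125 hPa = 12500 Pa, q̄ = 0.0102 kg/kg → 0.0102 × 12500 / 9.8 = 13.01 mm
Layer 88–53 kPa: Δp = 350 hPa = 35000 Pa, q̄ = 0.00403 kg/kg → 0.00403 × 35000 / 9.8 = 14.39 mm
Layer 53–40 kPa: Δp = 130 hPa = 13000 Pa, q̄ = 0.000988 kg/kg → 0.000988 × 13000 / 9.8 = 1.31 mm
PW = 13.01 + 14.39 + 1.31 = 28.71 ≈ 28.7 mm.
Rainfall = ε × PW = 0.18 × 28.7 = 5.2 mm.

PW ≈ 28.7 mm; rainfall ≈ 5.2 mm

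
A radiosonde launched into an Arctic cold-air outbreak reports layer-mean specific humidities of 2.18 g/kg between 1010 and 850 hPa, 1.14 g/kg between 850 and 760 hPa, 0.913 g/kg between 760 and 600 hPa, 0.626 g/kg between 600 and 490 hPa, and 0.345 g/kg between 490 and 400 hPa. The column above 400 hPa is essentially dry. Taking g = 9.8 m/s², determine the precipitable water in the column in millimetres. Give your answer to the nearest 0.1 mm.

PW ≈ 7.1 mm

Precipitable water is the column-integrated vapour mass per unit area: PW = (1/g) Σ q̄ Δp, with q in kg/kg and Δp in Pa (1 kg/m² of water = 1 mm).
Layer 1010–850 hPa: Δp = 160 hPa = 16000 Pa, q̄ = 0.00218 kg/kg → 0.00218 × 16000 / 9.8 = 3.56 mm
Layer 850–760 hPa: Δp = 90 hPa = 9000 Pa, q̄ = 0.00114 kg/kg → 0.00114 × 9000 / 9.8 = 1.05 mm
Layer 760–600 hPa: Δp = 160 hPa = 16000 Pa, q̄ = 0.000913 kg/kg → 0.000913 × 16000 / 9.8 = 1.49 mm
Layer 600–490 hPa: Δp = 110 hPa = 11000 Pa, q̄ = 0.000626 kg/kg → 0.000626 × 11000 / 9.8 = 0.70 mm
Layer 490–400 hPa: Δp = 90 hPa = 9000 Pa, q̄ = 0.000345 kg/kg → 0.000345 × 9000 / 9.8 = 0.32 mm
PW = 3.56 + 1.05 + 1.49 + 0.70 + 0.32 = 7.12 ≈ 7.1 mm.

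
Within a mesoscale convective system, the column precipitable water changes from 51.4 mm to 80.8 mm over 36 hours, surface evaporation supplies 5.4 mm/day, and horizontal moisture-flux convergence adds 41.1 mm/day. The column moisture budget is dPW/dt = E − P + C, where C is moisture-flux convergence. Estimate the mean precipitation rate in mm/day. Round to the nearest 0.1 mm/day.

dPW/dt = (80.8 − 51.4) mm / (36/24 day) = +19.600 mm/day.
P = E + C − dPW/dt = 5.4 + (41.1) − (+19.600) = 26.9 mm/day.

P ≈ 26.9 mm/day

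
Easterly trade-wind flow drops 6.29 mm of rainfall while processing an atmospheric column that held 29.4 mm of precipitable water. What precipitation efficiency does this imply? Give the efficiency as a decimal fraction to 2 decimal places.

ε ≈ 0.21

ε = rainfall / PW = 6.29 / 29.4 = 0.21.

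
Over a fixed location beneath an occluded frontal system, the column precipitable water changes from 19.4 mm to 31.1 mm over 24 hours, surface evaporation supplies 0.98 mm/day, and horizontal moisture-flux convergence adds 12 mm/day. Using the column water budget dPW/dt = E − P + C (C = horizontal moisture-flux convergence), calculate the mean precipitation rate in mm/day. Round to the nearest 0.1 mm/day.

P ≈ 1.3 mm/day

dPW/dt = (31.1 − 19.4) mm / (24/24 day) = +11.700 mm/day.
P = E + C − dPW/dt = 0.98 + (12) − (+11.700) = 1.3 mm/day.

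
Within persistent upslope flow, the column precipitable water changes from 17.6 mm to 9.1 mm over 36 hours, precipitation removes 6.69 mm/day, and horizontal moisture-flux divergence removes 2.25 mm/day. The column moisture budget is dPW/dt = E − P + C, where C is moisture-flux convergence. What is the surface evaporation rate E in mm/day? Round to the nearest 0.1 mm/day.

dPW/dt = (9.1 − 17.6) mm / (36/24 day) = -5.667 mm/day.
E = dPW/dt + P − C = (-5.667) + 6.69 − (-2.25) = 3.3 mm/day.

E ≈ 3.3 mm/day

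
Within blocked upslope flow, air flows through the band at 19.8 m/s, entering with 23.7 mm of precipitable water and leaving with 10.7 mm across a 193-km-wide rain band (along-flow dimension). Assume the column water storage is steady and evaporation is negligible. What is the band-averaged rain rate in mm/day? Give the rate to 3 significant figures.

Column moisture flux per unit crosswind length is F = V × PW.
Inflow: F_in = 19.8 × 23.7 = 469.26 mm·m/s
Outflow: F_out = 19.8 × 10.7 = 211.86 mm·m/s
Steady-state rate R = (F_in − F_out)/L = (469.26 − 211.86) / 193000 m = 1.334e-03 mm/s.
R = 1.334e-03 × 3600 × 24 = 115 mm/day.

R ≈ 115 mm/day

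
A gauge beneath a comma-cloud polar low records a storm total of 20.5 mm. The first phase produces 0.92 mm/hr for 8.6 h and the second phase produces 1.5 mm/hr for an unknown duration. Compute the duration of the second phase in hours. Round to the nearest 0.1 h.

Known phases: 0.92 × 8.6 = 7.912 mm.
Remaining depth = 20.5 − 7.912 = 12.588 mm.
Duration = 12.588 / 1.5 = 8.4 h.

duration ≈ 8.4 h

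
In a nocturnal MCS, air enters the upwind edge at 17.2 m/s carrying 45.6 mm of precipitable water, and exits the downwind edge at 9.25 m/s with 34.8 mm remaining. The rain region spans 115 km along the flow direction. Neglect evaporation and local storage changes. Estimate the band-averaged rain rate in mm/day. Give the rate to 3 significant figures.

Column moisture flux per unit crosswind length is F = V × PW.
Inflow: F_in = 17.2 × 45.6 = 784.32 mm·m/s
Outflow: F_out = 9.25 × 34.8 = 321.9 mm·m/s
Steady-state rate R = (F_in − F_out)/L = (784.32 − 321.9) / 115000 m = 4.021e-03 mm/s.
R = 4.021e-03 × 3600 × 24 = 347 mm/day.

R ≈ 347 mm/day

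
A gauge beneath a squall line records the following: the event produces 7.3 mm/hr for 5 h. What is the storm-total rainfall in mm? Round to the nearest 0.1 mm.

total ≈ 36.5 mm

Total = Σ Rᵢ Δtᵢ = 7.3 × 5
      = 36.5 = 36.5 mm.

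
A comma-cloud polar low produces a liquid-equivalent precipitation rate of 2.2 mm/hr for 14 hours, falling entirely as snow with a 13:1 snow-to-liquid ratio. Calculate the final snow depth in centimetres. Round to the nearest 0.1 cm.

snow depth ≈ 40.0 cm

Liquid-equivalent depth = 2.2 × 14 = 30.8 mm.
Snow depth = 30.8 mm × 13 = 400.4 mm = 40.0 cm.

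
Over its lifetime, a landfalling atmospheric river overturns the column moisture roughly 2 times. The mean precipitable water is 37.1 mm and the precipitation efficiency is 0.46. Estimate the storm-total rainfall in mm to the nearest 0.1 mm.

rainfall ≈ 34.1 mm

Each cycle deposits ε × PW = 0.46 × 37.1 = 17.066 mm.
Over 2 cycles: 2 × 17.066 = 34.1 mm.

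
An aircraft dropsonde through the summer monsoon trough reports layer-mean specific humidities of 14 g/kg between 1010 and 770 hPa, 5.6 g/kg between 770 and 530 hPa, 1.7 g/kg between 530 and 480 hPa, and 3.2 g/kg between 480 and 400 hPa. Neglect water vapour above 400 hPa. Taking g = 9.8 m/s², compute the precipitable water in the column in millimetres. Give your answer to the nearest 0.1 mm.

Precipitable water is the column-integrated vapour mass per unit area: PW = (1/g) Σ q̄ Δp, with q in kg/kg and Δp in Pa (1 kg/m² of water = 1 mm).
Layer 1010–770 hPa: Δp = 240 hPa = 24000 Pa, q̄ = 0.014 kg/kg → 0.014 × 24000 / 9.8 = 34.29 mm
Layer 770–530 hPa: Δp = 240 hPa = 24000 Pa, q̄ = 0.0056 kg/kg → 0.0056 × 24000 / 9.8 = 13.71 mm
Layer 530–480 hPa: Δp = 50 hPa = 5000 Pa, q̄ = 0.0017 kg/kg → 0.0017 × 5000 / 9.8 = 0.87 mm
Layer 480–400 hPa: Δp = 80 hPa = 8000 Pa, q̄ = 0.0032 kg/kg → 0.0032 × 8000 / 9.8 = 2.61 mm
PW = 34.29 + 13.71 + 0.87 + 2.61 = 51.48 ≈ 51.5 mm.

PW ≈ 51.5 mm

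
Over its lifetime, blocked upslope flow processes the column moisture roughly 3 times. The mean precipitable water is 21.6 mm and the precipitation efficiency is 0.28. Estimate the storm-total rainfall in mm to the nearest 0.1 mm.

Each cycle deposits ε × PW = 0.28 × 21.6 = 6.048 mm.
Over 3 cycles: 3 × 6.048 = 18.1 mm.

rainfall ≈ 18.1 mm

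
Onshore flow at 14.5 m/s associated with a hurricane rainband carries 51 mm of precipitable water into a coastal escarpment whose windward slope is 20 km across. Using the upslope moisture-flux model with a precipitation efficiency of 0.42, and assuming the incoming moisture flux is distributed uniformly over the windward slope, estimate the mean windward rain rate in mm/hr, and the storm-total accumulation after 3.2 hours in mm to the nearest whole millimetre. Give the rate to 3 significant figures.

R ≈ 55.9 mm/hr; total ≈ 179 mm

Incoming column moisture flux per unit ridge length: F = V × PW = 14.5 × 51 = 739.5 mm·m/s.
Spread over the 20 km slope with efficiency ε = 0.42: R = ε·F/W = 0.42 × 739.5 / 20000 m = 1.553e-02 mm/s.
R = 1.553e-02 × 3600 = 55.9 mm/hr.
Over 3.2 h: total = 55.9 × 3.2 = 178.88 ≈ 179 mm.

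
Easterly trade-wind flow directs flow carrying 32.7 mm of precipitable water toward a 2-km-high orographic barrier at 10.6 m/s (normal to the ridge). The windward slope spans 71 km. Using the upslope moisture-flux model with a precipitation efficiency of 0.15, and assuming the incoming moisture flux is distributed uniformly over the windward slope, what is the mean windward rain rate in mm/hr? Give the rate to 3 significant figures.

R ≈ 2.64 mm/hr

Incoming column moisture flux per unit ridge length: F = V × PW = 10.6 × 32.7 = 346.62 mm·m/s.
Spread over the 71 km slope with efficiency ε = 0.15: R = ε·F/W = 0.15 × 346.62 / 71000 m = 7.323e-04 mm/s.
R = 7.323e-04 × 3600 = 2.64 mm/hr.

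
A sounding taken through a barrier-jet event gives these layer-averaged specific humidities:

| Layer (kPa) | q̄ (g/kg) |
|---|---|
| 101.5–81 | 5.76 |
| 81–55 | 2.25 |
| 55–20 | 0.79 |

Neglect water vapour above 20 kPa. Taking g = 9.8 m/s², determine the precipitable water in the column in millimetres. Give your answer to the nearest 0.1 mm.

Precipitable water is the column-integrated vapour mass per unit area: PW = (1/g) Σ q̄ Δp, with q in kg/kg and Δp in Pa (1 kg/m² of water = 1 mm).
Layer 101.5–81 kPa: Δp = 205 hPa = 20500 Pa, q̄ = 0.00576 kg/kg → 0.00576 × 20500 / 9.8 = 12.05 mm
Layer 81–55 kPa: Δp = 260 hPa = 26000 Pa, q̄ = 0.00225 kg/kg → 0.00225 × 26000 / 9.8 = 5.97 mm
Layer 55–20 kPa: Δp = 350 hPa = 35000 Pa, q̄ = 0.00079 kg/kg → 0.00079 × 35000 / 9.8 = 2.82 mm
PW = 12.05 + 5.97 + 2.82 = 20.84 ≈ 20.8 mm.

PW ≈ 20.8 mm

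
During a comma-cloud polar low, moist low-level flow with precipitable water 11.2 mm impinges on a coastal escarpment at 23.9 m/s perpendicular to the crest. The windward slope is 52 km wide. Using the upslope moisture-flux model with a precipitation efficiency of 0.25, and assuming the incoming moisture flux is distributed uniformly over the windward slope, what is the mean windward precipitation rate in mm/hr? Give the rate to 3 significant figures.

Incoming column moisture flux per unit ridge length: F = V × PW = 23.9 × 11.2 = 267.68 mm·m/s.
Spread over the 52 km slope with efficiency ε = 0.25: R = ε·F/W = 0.25 × 267.68 / 52000 m = 1.287e-03 mm/s.
R = 1.287e-03 × 3600 = 4.63 mm/hr.

R ≈ 4.63 mm/hr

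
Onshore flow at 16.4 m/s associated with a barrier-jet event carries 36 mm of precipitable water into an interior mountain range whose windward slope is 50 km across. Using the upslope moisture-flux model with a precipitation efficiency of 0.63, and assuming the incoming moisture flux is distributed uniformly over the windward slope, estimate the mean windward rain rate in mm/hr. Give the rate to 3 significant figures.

R ≈ 26.8 mm/hr

Incoming column moisture flux per unit ridge length: F = V × PW = 16.4 × 36 = 590.4 mm·m/s.
Spread over the 50 km slope with efficiency ε = 0.63: R = ε·F/W = 0.63 × 590.4 / 50000 m = 7.439e-03 mm/s.
R = 7.439e-03 × 3600 = 26.8 mm/hr.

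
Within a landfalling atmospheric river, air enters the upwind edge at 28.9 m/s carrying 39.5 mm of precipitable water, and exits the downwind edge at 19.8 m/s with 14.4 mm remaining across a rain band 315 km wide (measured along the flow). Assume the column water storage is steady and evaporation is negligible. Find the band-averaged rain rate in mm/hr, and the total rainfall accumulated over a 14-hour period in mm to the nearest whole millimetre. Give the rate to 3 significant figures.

Column moisture flux per unit crosswind length is F = V × PW.
Inflow: F_in = 28.9 × 39.5 = 1141.55 mm·m/s
Outflow: F_out = 19.8 × 14.4 = 285.12 mm·m/s
Steady-state rate R = (F_in − F_out)/L = (1141.55 − 285.12) / 315000 m = 2.719e-03 mm/s.
R = 2.719e-03 × 3600 = 9.79 mm/hr.
Over 14 h: total = 9.79 × 14 = 137.06 ≈ 137 mm.

R ≈ 9.79 mm/hr; total ≈ 137 mm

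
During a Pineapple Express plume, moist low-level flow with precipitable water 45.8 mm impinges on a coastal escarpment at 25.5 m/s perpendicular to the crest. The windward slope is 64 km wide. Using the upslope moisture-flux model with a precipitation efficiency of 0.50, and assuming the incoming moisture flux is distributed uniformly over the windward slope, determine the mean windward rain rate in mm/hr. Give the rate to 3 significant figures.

R ≈ 32.8 mm/hr

Incoming column moisture flux per unit ridge length: F = V × PW = 25.5 × 45.8 = 1167.9 mm·m/s.
Spread over the 64 km slope with efficiency ε = 0.50: R = ε·F/W = 0.50 × 1167.9 / 64000 m = 9.124e-03 mm/s.
R = 9.124e-03 × 3600 = 32.8 mm/hr.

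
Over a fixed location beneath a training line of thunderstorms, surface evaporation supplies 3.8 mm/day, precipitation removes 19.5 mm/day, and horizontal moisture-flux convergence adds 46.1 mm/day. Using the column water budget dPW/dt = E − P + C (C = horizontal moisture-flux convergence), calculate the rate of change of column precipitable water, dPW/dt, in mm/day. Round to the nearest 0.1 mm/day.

dPW/dt = E − P + C = 3.8 − 19.5 + (46.1) = 30.4 mm/day.

dPW/dt ≈ 30.4 mm/day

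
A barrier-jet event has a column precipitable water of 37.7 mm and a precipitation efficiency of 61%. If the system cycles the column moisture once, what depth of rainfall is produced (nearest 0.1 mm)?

Rainfall = ε × PW = 0.61 × 37.7 = 23.0 mm.

rainfall ≈ 23.0 mm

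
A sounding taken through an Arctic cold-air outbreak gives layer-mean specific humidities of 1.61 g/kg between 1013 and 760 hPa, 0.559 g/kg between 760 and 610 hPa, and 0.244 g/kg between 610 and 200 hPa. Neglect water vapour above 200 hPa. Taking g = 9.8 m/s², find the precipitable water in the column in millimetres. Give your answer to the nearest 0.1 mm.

Precipitable water is the column-integrated vapour mass per unit area: PW = (1/g) Σ q̄ Δp, with q in kg/kg and Δp in Pa (1 kg/m² of water = 1 mm).
Layer 1013–760 hPa: Δp = 253 hPa = 25300 Pa, q̄ = 0.00161 kg/kg → 0.00161 × 25300 / 9.8 = 4.16 mm
Layer 760–610 hPa: Δp = 150 hPa = 15000 Pa, q̄ = 0.000559 kg/kg → 0.000559 × 15000 / 9.8 = 0.86 mm
Layer 610–200 hPa: Δp = 410 hPa = 41000 Pa, q̄ = 0.000244 kg/kg → 0.000244 × 41000 / 9.8 = 1.02 mm
PW = 4.16 + 0.86 + 1.02 = 6.04 ≈ 6.0 mm.

PW ≈ 6.0 mm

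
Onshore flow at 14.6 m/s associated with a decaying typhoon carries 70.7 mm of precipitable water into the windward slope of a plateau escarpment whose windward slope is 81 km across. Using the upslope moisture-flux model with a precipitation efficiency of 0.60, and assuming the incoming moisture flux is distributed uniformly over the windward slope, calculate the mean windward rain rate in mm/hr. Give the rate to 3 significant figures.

R ≈ 27.5 mm/hr

Incoming column moisture flux per unit ridge length: F = V × PW = 14.6 × 70.7 = 1032.22 mm·m/s.
Spread over the 81 km slope with efficiency ε = 0.60: R = ε·F/W = 0.60 × 1032.22 / 81000 m = 7.646e-03 mm/s.
R = 7.646e-03 × 3600 = 27.5 mm/hr.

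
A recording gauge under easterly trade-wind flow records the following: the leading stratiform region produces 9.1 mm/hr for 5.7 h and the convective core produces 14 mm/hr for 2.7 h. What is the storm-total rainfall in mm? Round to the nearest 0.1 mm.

Total = Σ Rᵢ Δtᵢ = 9.1 × 5.7 + 14 × 2.7
      = 51.87 + 37.8 = 89.7 mm.

total ≈ 89.7 mm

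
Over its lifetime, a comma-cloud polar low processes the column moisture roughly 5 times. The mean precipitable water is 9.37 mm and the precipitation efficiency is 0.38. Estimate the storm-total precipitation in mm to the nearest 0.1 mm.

Each cycle deposits ε × PW = 0.38 × 9.37 = 3.5606 mm.
Over 5 cycles: 5 × 3.5606 = 17.8 mm.

precipitation ≈ 17.8 mm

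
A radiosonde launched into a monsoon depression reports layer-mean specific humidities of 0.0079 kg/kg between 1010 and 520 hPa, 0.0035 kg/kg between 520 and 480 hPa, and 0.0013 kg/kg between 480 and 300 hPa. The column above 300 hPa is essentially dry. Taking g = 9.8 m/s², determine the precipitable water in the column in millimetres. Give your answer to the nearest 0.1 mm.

PW ≈ 43.3 mm

Precipitable water is the column-integrated vapour mass per unit area: PW = (1/g) Σ q̄ Δp, with q in kg/kg and Δp in Pa (1 kg/m² of water = 1 mm).
Layer 1010–520 hPa: Δp = 490 hPa = 49000 Pa, q̄ = 0.0079 kg/kg → 0.0079 × 49000 / 9.8 = 39.50 mm
Layer 520–480 hPa: Δp = 40 hPa = 4000 Pa, q̄ = 0.0035 kg/kg → 0.0035 × 4000 / 9.8 = 1.43 mm
Layer 480–300 hPa: Δp = 180 hPa = 18000 Pa, q̄ = 0.0013 kg/kg → 0.0013 × 18000 / 9.8 = 2.39 mm
PW = 39.50 + 1.43 + 2.39 = 43.32 ≈ 43.3 mm.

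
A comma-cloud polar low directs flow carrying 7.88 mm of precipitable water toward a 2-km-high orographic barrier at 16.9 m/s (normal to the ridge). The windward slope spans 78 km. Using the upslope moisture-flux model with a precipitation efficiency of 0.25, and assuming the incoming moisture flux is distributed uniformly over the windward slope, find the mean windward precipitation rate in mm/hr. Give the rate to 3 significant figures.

R ≈ 1.54 mm/hr

Incoming column moisture flux per unit ridge length: F = V × PW = 16.9 × 7.88 = 133.172 mm·m/s.
Spread over the 78 km slope with efficiency ε = 0.25: R = ε·F/W = 0.25 × 133.172 / 78000 m = 4.268e-04 mm/s.
R = 4.268e-04 × 3600 = 1.54 mm/hr.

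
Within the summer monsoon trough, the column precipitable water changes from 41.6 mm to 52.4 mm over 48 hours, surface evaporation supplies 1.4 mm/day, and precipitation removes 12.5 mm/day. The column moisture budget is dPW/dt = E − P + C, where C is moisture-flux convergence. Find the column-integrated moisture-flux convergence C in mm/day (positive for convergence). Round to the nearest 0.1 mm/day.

C ≈ 16.5 mm/day

dPW/dt = (52.4 − 41.6) mm / (48/24 day) = +5.400 mm/day.
C = dPW/dt − E + P = (+5.400) − 1.4 + 12.5 = 16.5 mm/day.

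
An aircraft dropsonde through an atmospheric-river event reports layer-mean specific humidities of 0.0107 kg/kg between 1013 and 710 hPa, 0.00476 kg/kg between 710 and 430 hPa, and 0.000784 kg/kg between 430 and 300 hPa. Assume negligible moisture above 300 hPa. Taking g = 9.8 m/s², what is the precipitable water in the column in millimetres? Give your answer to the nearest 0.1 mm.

PW ≈ 47.7 mm

Precipitable water is the column-integrated vapour mass per unit area: PW = (1/g) Σ q̄ Δp, with q in kg/kg and Δp in Pa (1 kg/m² of water = 1 mm).
Layer 1013–710 hPa: Δp = 303 hPa = 30300 Pa, q̄ = 0.0107 kg/kg → 0.0107 × 30300 / 9.8 = 33.08 mm
Layer 710–430 hPa: Δp = 280 hPa = 28000 Pa, q̄ = 0.00476 kg/kg → 0.00476 × 28000 / 9.8 = 13.60 mm
Layer 430–300 hPa: Δp = 130 hPa = 13000 Pa, q̄ = 0.000784 kg/kg → 0.000784 × 13000 / 9.8 = 1.04 mm
PW = 33.08 + 13.60 + 1.04 = 47.72 ≈ 47.7 mm.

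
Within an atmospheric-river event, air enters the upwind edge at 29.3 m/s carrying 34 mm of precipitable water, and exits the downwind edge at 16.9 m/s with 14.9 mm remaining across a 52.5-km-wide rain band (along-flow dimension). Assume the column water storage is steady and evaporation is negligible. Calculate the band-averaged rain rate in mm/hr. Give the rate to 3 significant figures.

Column moisture flux per unit crosswind length is F = V × PW.
Inflow: F_in = 29.3 × 34 = 996.2 mm·m/s
Outflow: F_out = 16.9 × 14.9 = 251.81 mm·m/s
Steady-state rate R = (F_in − F_out)/L = (996.2 − 251.81) / 52500 m = 1.418e-02 mm/s.
R = 1.418e-02 × 3600 = 51.0 mm/hr.

R ≈ 51.0 mm/hr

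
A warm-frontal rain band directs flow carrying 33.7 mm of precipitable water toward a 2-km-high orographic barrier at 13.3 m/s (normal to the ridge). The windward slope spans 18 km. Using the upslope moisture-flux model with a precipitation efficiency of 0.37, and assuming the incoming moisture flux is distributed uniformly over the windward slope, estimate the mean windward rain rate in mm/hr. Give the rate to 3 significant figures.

R ≈ 33.2 mm/hr

Incoming column moisture flux per unit ridge length: F = V × PW = 13.3 × 33.7 = 448.21 mm·m/s.
Spread over the 18 km slope with efficiency ε = 0.37: R = ε·F/W = 0.37 × 448.21 / 18000 m = 9.213e-03 mm/s.
R = 9.213e-03 × 3600 = 33.2 mm/hr.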